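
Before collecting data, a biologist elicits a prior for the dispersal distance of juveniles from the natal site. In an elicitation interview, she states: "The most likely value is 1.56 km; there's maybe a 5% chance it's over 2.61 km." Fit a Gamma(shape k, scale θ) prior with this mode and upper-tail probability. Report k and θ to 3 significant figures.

Gamma(k,θ) with k>1 has mode (k−1)θ, so θ = 1.56/(k−1).
Need P(X < 2.61) = 0.95 with θ tied to k this way. Start at k = 2, θ = 1.56: P(X<2.61) ≈ 0.498.
Too low — raise k to concentrate. Iterating converges to k ≈ 11.5.
Then θ = 1.56/(11.5−1) ≈ 0.148.

k ≈ 11.5, θ ≈ 0.148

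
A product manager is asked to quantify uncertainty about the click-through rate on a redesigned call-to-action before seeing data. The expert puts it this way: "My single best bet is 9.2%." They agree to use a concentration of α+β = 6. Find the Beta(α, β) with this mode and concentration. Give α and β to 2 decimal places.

For α,β > 1 the Beta mode is (α−1)/(α+β−2). With α+β = 6, the mode is (α−1)/4.
Set (α−1)/4 = 0.092 → α = 1 + 0.092·4 = 1.37.
β = 6 − α = 4.63.

α = 1.37, β = 4.63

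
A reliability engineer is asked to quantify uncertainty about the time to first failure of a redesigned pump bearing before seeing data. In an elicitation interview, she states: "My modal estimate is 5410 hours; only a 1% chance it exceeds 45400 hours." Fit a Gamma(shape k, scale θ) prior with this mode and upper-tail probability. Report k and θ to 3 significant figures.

Gamma(k,θ) with k>1 has mode (k−1)θ, so θ = 5410/(k−1).
Need P(X < 45400) = 0.99 with θ tied to k this way. Start at k = 2, θ = 5410: P(X<45400) ≈ 0.998.
Too high — lower k to spread out. Iterating converges to k ≈ 1.73.
Then θ = 5410/(1.73−1) ≈ 7410.

k ≈ 1.73, θ ≈ 7410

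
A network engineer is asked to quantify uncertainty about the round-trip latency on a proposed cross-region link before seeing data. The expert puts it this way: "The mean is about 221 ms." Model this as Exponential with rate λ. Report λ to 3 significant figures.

Exponential mean = 1/λ, so λ = 1/221.0 = 0.00452.

λ ≈ 0.00452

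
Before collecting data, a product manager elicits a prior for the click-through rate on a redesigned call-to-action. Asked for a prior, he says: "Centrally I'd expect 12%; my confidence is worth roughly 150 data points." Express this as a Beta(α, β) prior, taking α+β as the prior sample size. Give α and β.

α = 18, β = 132

Under the effective-sample-size interpretation, Beta(α, β) has prior mean α/(α+β) and prior sample size α+β.
So α+β = 150 and α/(α+β) = 0.12, giving α = 0.12·150 = 18 and β = 150 − 18 = 132.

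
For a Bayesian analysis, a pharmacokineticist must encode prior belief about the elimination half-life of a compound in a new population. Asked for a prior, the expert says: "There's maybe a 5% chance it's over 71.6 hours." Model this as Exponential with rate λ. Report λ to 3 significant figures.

λ ≈ 0.0418

P(T > 71.6) = e^(−λ·71.6) = 0.05, so λ = −ln(0.05)/71.6 = 0.0418.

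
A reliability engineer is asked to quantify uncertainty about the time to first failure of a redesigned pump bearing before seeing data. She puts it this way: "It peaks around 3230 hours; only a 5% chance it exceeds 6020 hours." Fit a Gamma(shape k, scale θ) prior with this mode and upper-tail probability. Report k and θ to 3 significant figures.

Gamma(k,θ) with k>1 has mode (k−1)θ, so θ = 3230/(k−1).
Need P(X < 6020) = 0.95 with θ tied to k this way. Start at k = 2, θ = 3230: P(X<6020) ≈ 0.556.
Too low — raise k to concentrate. Iterating converges to k ≈ 8.18.
Then θ = 3230/(8.18−1) ≈ 450.

k ≈ 8.18, θ ≈ 450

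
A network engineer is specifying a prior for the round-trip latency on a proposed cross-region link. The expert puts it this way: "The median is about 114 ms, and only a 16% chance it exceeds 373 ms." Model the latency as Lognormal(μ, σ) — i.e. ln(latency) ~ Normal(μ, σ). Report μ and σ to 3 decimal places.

μ ≈ 4.736, σ ≈ 1.192

If T ~ Lognormal(μ,σ) then ln T ~ Normal(μ,σ), so the p-quantile of ln T is μ + z_p·σ.
ln(114) = 4.736 and ln(373) = 5.922; z_{0.5} = 0, z_{0.84} = 0.9945.
σ = (5.922 − 4.736)/(0.9945 − (0)) = 1.192.
μ = 4.736 − (0)·1.192 = 4.736.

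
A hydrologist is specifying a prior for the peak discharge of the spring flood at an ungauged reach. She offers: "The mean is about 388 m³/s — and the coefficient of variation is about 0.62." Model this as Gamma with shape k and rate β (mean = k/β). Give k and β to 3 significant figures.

For Gamma(k, rate β): mean = k/β, variance = k/β², so CV = 1/√k.
CV = 0.62, hence k = 1/CV² = 2.6.
Then β = k/mean = 2.6/388 = 0.0067.

k ≈ 2.6, β ≈ 0.0067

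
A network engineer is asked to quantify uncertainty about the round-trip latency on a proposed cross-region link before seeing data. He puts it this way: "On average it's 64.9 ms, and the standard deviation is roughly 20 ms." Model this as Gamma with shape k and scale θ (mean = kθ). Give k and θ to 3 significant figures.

k ≈ 10.5, θ ≈ 6.16

For Gamma(k, scale θ): mean = kθ, variance = kθ², so CV = 1/√k.
CV = SD/mean = 20/64.9 = 0.3082, hence k = 1/CV² = 10.5.
Then θ = mean/k = 64.9/10.5 = 6.16.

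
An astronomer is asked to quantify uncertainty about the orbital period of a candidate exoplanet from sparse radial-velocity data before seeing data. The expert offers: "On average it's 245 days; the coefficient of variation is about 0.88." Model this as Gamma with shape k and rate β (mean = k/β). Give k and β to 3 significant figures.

For Gamma(k, rate β): mean = k/β, variance = k/β², so CV = 1/√k.
CV = 0.88, hence k = 1/CV² = 1.29.
Then β = k/mean = 1.29/245 = 0.00527.

k ≈ 1.29, β ≈ 0.00527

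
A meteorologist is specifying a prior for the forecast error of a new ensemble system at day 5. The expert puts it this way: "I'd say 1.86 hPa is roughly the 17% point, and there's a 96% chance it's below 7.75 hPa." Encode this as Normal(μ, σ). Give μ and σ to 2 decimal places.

μ = 3.94, σ = 2.18

The p-quantile of Normal(μ,σ) is μ + z_p·σ, with z_{0.17} = -0.9542 and z_{0.96} = 1.751.
Eliminate σ: μ = (z₂·x₁ − z₁·x₂)/(z₂ − z₁) = (1.751·1.86 − (-0.9542)·7.75)/2.705 = 3.94.
Then σ = (x₂ − x₁)/(z₂ − z₁) = (7.75 − 1.86)/2.705 = 2.18.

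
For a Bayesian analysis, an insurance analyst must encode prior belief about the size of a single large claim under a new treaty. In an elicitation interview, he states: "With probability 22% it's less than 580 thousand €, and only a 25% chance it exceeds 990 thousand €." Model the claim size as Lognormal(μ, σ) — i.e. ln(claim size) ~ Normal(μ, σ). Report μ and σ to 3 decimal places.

If T ~ Lognormal(μ,σ) then ln T ~ Normal(μ,σ), so the p-quantile of ln T is μ + z_p·σ.
ln(580) = 6.363 and ln(990) = 6.898; z_{0.22} = -0.7722, z_{0.75} = 0.6745.
σ = (6.898 − 6.363)/(0.6745 − (-0.7722)) = 0.370.
μ = 6.363 − (-0.7722)·0.370 = 6.648.

μ ≈ 6.648, σ ≈ 0.370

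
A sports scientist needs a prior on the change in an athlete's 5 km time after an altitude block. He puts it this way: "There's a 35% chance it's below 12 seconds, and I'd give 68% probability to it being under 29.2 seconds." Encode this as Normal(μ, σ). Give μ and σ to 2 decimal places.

For Normal(μ,σ), the p-quantile is μ + z_p·σ. Here z_{0.35} = -0.3853, z_{0.68} = 0.4677.
So 12 = μ − 0.3853σ and 29.2 = μ + 0.4677σ.
Subtracting: σ = (29.2 − 12)/(0.4677 − (-0.3853)) = 20.16.
Then μ = 12 − (-0.3853)·20.16 = 19.77.

μ = 19.77, σ = 20.16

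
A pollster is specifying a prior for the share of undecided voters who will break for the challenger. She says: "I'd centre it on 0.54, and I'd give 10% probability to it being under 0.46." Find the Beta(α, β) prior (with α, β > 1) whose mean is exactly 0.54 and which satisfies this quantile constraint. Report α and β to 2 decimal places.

With mean 0.54 fixed, write α = 0.54s, β = 0.46s where s = α+β.
Need P(θ < 0.46) = 0.1 under Beta(0.54s, 0.46s). Normal approximation: (q−m)/√(m(1−m)/s) ≈ z_{0.1} = -1.28, so s ≈ 0.54·0.46·(-1.28)²/(0.46−0.54)² = 63.7.
At s = 63.7: P(θ<0.46) ≈ 0.100. Adjusting to match 0.1 gives s ≈ 63.85.
So α = 0.54·63.85 ≈ 34.48, β = 0.46·63.85 ≈ 29.37.

α ≈ 34.48, β ≈ 29.37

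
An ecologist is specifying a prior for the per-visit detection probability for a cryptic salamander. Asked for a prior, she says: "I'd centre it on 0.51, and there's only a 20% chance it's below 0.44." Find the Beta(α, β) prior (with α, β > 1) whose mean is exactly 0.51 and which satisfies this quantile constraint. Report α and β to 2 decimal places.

With mean 0.51 fixed, write α = 0.51s, β = 0.49s where s = α+β.
Need P(θ < 0.44) = 0.2 under Beta(0.51s, 0.49s). Normal approximation: (q−m)/√(m(1−m)/s) ≈ z_{0.2} = -0.842, so s ≈ 0.51·0.49·(-0.842)²/(0.44−0.51)² = 36.1.
At s = 36.1: P(θ<0.44) ≈ 0.200. Adjusting to match 0.2 gives s ≈ 36.21.
So α = 0.51·36.21 ≈ 18.47, β = 0.49·36.21 ≈ 17.74.

α ≈ 18.47, β ≈ 17.74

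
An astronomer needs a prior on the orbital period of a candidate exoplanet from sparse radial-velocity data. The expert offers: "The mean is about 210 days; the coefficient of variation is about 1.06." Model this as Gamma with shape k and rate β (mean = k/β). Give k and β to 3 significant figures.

k ≈ 0.89, β ≈ 0.00424

For Gamma(k, rate β): mean = k/β, variance = k/β², so CV = 1/√k.
CV = 1.06, hence k = 1/CV² = 0.89.
Then β = k/mean = 0.89/210 = 0.00424.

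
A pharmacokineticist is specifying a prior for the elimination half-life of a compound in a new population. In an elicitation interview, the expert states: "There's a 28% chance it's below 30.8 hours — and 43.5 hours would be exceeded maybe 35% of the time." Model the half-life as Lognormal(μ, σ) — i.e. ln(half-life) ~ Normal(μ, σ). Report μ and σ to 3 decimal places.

μ ≈ 3.635, σ ≈ 0.357

If T ~ Lognormal(μ,σ) then ln T ~ Normal(μ,σ), so the p-quantile of ln T is μ + z_p·σ.
ln(30.8) = 3.428 and ln(43.5) = 3.773; z_{0.28} = -0.5828, z_{0.65} = 0.3853.
σ = (3.773 − 3.428)/(0.3853 − (-0.5828)) = 0.357.
μ = 3.428 − (-0.5828)·0.357 = 3.635.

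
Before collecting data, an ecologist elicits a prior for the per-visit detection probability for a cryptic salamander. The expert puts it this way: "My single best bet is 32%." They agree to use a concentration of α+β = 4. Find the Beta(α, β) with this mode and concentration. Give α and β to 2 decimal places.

For α,β > 1 the Beta mode is (α−1)/(α+β−2). With α+β = 4, the mode is (α−1)/2.
Set (α−1)/2 = 0.32 → α = 1 + 0.32·2 = 1.64.
β = 4 − α = 2.36.

α = 1.64, β = 2.36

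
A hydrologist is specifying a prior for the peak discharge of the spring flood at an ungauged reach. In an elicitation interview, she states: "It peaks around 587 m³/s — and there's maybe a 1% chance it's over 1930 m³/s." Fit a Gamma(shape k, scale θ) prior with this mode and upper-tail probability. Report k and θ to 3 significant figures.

k ≈ 4.11, θ ≈ 189

Gamma(k,θ) with k>1 has mode (k−1)θ, so θ = 587/(k−1).
Need P(X < 1930) = 0.99 with θ tied to k this way. Start at k = 2, θ = 587: P(X<1930) ≈ 0.840.
Too low — raise k to concentrate. Iterating converges to k ≈ 4.11.
Then θ = 587/(4.11−1) ≈ 189.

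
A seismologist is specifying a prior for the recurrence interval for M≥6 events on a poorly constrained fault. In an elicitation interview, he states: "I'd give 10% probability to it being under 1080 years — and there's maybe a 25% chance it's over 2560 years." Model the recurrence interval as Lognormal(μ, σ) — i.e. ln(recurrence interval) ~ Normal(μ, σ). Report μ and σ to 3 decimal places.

If T ~ Lognormal(μ,σ) then ln T ~ Normal(μ,σ), so the p-quantile of ln T is μ + z_p·σ.
ln(1080) = 6.985 and ln(2560) = 7.848; z_{0.1} = -1.282, z_{0.75} = 0.6745.
σ = (7.848 − 6.985)/(0.6745 − (-1.282)) = 0.441.
μ = 6.985 − (-1.282)·0.441 = 7.550.

μ ≈ 7.550, σ ≈ 0.441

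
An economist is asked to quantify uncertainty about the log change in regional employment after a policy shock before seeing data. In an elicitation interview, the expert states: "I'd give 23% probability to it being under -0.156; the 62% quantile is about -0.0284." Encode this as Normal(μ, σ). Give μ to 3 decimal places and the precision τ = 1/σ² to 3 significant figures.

μ = -0.066, τ = 67

The p-quantile of Normal(μ,σ) is μ + z_p·σ, with z_{0.23} = -0.7388 and z_{0.62} = 0.3055.
Eliminate σ: μ = (z₂·x₁ − z₁·x₂)/(z₂ − z₁) = (0.3055·-0.156 − (-0.7388)·-0.0284)/1.044 = -0.066.
Then σ = (x₂ − x₁)/(z₂ − z₁) = (-0.0284 − -0.156)/1.044 = 0.122.
Precision τ = 1/σ² = 1/0.1222² = 67.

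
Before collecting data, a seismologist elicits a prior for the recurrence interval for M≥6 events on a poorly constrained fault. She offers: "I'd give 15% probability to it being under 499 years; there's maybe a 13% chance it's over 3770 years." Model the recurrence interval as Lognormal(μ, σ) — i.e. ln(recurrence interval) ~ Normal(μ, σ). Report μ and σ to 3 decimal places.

μ ≈ 7.182, σ ≈ 0.935

If T ~ Lognormal(μ,σ) then ln T ~ Normal(μ,σ), so the p-quantile of ln T is μ + z_p·σ.
ln(499) = 6.213 and ln(3770) = 8.235; z_{0.15} = -1.036, z_{0.87} = 1.126.
σ = (8.235 − 6.213)/(1.126 − (-1.036)) = 0.935.
μ = 6.213 − (-1.036)·0.935 = 7.182.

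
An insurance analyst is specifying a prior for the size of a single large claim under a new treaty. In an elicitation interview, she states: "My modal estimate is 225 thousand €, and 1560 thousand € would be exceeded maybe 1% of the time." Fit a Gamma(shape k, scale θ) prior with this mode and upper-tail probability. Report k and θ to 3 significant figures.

Gamma(k,θ) with k>1 has mode (k−1)θ, so θ = 225/(k−1).
Need P(X < 1560) = 0.99 with θ tied to k this way. Start at k = 2, θ = 225: P(X<1560) ≈ 0.992.
Too high — lower k to spread out. Iterating converges to k ≈ 1.94.
Then θ = 225/(1.94−1) ≈ 239.

k ≈ 1.94, θ ≈ 239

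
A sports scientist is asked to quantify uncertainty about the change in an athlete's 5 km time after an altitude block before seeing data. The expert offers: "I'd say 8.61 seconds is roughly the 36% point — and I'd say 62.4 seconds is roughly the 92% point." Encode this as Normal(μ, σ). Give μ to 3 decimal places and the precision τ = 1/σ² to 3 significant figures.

μ = 19.543, τ = 0.00107

The p-quantile of Normal(μ,σ) is μ + z_p·σ, with z_{0.36} = -0.3585 and z_{0.92} = 1.405.
Eliminate σ: μ = (z₂·x₁ − z₁·x₂)/(z₂ − z₁) = (1.405·8.61 − (-0.3585)·62.4)/1.764 = 19.543.
Then σ = (x₂ − x₁)/(z₂ − z₁) = (62.4 − 8.61)/1.764 = 30.501.
Precision τ = 1/σ² = 1/30.5² = 0.00107.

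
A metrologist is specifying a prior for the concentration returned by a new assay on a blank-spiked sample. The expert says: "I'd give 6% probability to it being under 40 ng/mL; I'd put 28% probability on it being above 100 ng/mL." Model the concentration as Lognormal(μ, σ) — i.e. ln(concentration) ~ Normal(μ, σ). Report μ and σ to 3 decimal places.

μ ≈ 4.355, σ ≈ 0.429

If T ~ Lognormal(μ,σ) then ln T ~ Normal(μ,σ), so the p-quantile of ln T is μ + z_p·σ.
ln(40) = 3.689 and ln(100) = 4.605; z_{0.06} = -1.555, z_{0.72} = 0.5828.
σ = (4.605 − 3.689)/(0.5828 − (-1.555)) = 0.429.
μ = 3.689 − (-1.555)·0.429 = 4.355.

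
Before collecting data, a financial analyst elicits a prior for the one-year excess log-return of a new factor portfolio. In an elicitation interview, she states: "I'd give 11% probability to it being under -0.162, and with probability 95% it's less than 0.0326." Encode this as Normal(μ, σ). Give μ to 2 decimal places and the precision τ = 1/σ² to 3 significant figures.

μ = -0.08, τ = 218

For Normal(μ,σ), the p-quantile is μ + z_p·σ. Here z_{0.11} = -1.227, z_{0.95} = 1.645.
So -0.162 = μ − 1.227σ and 0.0326 = μ + 1.645σ.
Subtracting: σ = (0.0326 − -0.162)/(1.645 − (-1.227)) = 0.07.
Then μ = -0.162 − (-1.227)·0.07 = -0.08.
Precision τ = 1/σ² = 1/0.06777² = 218.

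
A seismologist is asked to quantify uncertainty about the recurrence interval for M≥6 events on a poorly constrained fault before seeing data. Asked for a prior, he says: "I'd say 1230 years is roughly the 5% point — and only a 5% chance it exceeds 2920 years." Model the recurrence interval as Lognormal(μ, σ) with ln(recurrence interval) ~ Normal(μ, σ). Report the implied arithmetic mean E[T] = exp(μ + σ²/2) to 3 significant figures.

E[T] ≈ 1960 years

If T ~ Lognormal(μ,σ) then ln T ~ Normal(μ,σ), so the p-quantile of ln T is μ + z_p·σ.
ln(1230) = 7.115 and ln(2920) = 7.979; z_{0.05} = -1.645, z_{0.95} = 1.645.
σ = (7.979 − 7.115)/(1.645 − (-1.645)) = 0.263.
μ = 7.115 − (-1.645)·0.263 = 7.547.
E[T] = exp(μ + σ²/2) = exp(7.547 + 0.0345) = 1960 years.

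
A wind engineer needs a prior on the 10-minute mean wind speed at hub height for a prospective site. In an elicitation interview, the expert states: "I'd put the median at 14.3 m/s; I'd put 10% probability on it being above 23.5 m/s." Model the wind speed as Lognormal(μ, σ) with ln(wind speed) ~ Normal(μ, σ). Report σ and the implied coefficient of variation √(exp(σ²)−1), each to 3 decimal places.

If T ~ Lognormal(μ,σ) then ln T ~ Normal(μ,σ), so the p-quantile of ln T is μ + z_p·σ.
ln(14.3) = 2.66 and ln(23.5) = 3.157; z_{0.5} = 0, z_{0.9} = 1.282.
σ = (3.157 − 2.66)/(1.282 − (0)) = 0.388.
μ = 2.66 − (0)·0.388 = 2.660.
CV = √(exp(σ²)−1) = √(exp(0.1502)−1) = 0.403.

σ ≈ 0.388, CV ≈ 0.403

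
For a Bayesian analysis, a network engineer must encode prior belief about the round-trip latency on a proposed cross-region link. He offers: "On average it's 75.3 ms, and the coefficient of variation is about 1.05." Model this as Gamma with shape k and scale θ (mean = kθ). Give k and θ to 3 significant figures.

k ≈ 0.907, θ ≈ 83

For Gamma(k, scale θ): mean = kθ, variance = kθ², so CV = 1/√k.
CV = 1.05, hence k = 1/CV² = 0.907.
Then θ = mean/k = 75.3/0.907 = 83.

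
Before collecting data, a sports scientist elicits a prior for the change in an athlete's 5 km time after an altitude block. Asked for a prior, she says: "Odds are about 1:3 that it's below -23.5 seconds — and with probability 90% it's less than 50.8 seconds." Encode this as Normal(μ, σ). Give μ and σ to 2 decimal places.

μ = 2.12, σ = 37.98

The p-quantile of Normal(μ,σ) is μ + z_p·σ, with z_{0.25} = -0.6745 and z_{0.9} = 1.282.
Eliminate σ: μ = (z₂·x₁ − z₁·x₂)/(z₂ − z₁) = (1.282·-23.5 − (-0.6745)·50.8)/1.956 = 2.12.
Then σ = (x₂ − x₁)/(z₂ − z₁) = (50.8 − -23.5)/1.956 = 37.98.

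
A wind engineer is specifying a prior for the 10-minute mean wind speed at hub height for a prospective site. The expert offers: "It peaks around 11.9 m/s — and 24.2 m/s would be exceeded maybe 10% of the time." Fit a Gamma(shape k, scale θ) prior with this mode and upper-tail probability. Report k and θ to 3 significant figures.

k ≈ 4.81, θ ≈ 3.12

Gamma(k,θ) with k>1 has mode (k−1)θ, so θ = 11.9/(k−1).
Need P(X < 24.2) = 0.9 with θ tied to k this way. Start at k = 2, θ = 11.9: P(X<24.2) ≈ 0.603.
Too low — raise k to concentrate. Iterating converges to k ≈ 4.81.
Then θ = 11.9/(4.81−1) ≈ 3.12.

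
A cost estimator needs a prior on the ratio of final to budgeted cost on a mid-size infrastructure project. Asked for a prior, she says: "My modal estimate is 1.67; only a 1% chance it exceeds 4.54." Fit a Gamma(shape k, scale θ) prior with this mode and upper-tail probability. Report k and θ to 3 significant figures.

Gamma(k,θ) with k>1 has mode (k−1)θ, so θ = 1.67/(k−1).
Need P(X < 4.54) = 0.99 with θ tied to k this way. Start at k = 2, θ = 1.67: P(X<4.54) ≈ 0.755.
Too low — raise k to concentrate. Iterating converges to k ≈ 5.61.
Then θ = 1.67/(5.61−1) ≈ 0.363.

k ≈ 5.61, θ ≈ 0.363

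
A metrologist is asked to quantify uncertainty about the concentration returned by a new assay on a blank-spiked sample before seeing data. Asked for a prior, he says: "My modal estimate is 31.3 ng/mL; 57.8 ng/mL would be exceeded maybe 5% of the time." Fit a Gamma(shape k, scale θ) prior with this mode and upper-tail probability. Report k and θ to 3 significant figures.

k ≈ 8.4, θ ≈ 4.23

Gamma(k,θ) with k>1 has mode (k−1)θ, so θ = 31.3/(k−1).
Need P(X < 57.8) = 0.95 with θ tied to k this way. Start at k = 2, θ = 31.3: P(X<57.8) ≈ 0.551.
Too low — raise k to concentrate. Iterating converges to k ≈ 8.4.
Then θ = 31.3/(8.4−1) ≈ 4.23.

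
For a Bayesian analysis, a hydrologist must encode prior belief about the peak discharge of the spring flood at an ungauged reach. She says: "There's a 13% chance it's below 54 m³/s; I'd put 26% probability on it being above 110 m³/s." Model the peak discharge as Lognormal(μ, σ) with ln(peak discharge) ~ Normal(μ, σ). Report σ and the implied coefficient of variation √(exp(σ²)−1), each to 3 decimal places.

If T ~ Lognormal(μ,σ) then ln T ~ Normal(μ,σ), so the p-quantile of ln T is μ + z_p·σ.
ln(54) = 3.989 and ln(110) = 4.7; z_{0.13} = -1.126, z_{0.74} = 0.6433.
σ = (4.7 − 3.989)/(0.6433 − (-1.126)) = 0.402.
μ = 3.989 − (-1.126)·0.402 = 4.442.
CV = √(exp(σ²)−1) = √(exp(0.1616)−1) = 0.419.

σ ≈ 0.402, CV ≈ 0.419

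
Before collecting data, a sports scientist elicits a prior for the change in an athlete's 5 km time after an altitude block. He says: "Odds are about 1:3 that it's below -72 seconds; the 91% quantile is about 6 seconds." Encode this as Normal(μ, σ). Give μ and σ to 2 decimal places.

For Normal(μ,σ), the p-quantile is μ + z_p·σ. Here z_{0.25} = -0.6745, z_{0.91} = 1.341.
So -72 = μ − 0.6745σ and 6 = μ + 1.341σ.
Subtracting: σ = (6 − -72)/(1.341 − (-0.6745)) = 38.70.
Then μ = -72 − (-0.6745)·38.70 = -45.89.

μ = -45.89, σ = 38.70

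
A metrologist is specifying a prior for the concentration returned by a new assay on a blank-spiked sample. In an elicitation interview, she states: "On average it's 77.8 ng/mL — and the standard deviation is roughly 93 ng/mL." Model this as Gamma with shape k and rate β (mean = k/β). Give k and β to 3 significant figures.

For Gamma(k, rate β): mean = k/β, variance = k/β², so CV = 1/√k.
CV = SD/mean = 93/77.8 = 1.195, hence k = 1/CV² = 0.7.
Then β = k/mean = 0.7/77.8 = 0.009.

k ≈ 0.7, β ≈ 0.009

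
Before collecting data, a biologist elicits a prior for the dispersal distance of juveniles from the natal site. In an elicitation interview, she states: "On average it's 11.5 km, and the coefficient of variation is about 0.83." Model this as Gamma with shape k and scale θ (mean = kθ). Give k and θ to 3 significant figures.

For Gamma(k, scale θ): mean = kθ, variance = kθ², so CV = 1/√k.
CV = 0.83, hence k = 1/CV² = 1.45.
Then θ = mean/k = 11.5/1.45 = 7.92.

k ≈ 1.45, θ ≈ 7.92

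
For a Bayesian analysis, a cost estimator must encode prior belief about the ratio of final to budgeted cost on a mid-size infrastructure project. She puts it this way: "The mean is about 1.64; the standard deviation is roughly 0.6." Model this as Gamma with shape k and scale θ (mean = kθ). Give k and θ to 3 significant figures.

For Gamma(k, scale θ): mean = kθ, variance = kθ², so CV = 1/√k.
CV = SD/mean = 0.6/1.64 = 0.3659, hence k = 1/CV² = 7.47.
Then θ = mean/k = 1.64/7.47 = 0.22.

k ≈ 7.47, θ ≈ 0.22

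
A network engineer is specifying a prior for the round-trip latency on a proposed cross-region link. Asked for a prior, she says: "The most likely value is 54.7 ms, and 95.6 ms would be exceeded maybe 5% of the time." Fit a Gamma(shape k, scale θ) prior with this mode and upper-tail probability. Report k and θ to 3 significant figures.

Gamma(k,θ) with k>1 has mode (k−1)θ, so θ = 54.7/(k−1).
Need P(X < 95.6) = 0.95 with θ tied to k this way. Start at k = 2, θ = 54.7: P(X<95.6) ≈ 0.521.
Too low — raise k to concentrate. Iterating converges to k ≈ 9.95.
Then θ = 54.7/(9.95−1) ≈ 6.11.

k ≈ 9.95, θ ≈ 6.11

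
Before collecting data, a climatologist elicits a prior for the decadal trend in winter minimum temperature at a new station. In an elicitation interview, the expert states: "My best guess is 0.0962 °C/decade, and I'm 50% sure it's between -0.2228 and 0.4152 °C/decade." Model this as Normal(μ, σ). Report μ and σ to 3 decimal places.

μ = 0.096, σ = 0.473

A symmetric 50% interval runs μ ± z·σ with z = 0.6745.
Half-width = 0.319, so σ = 0.319/0.6745 = 0.473.
μ is the stated best guess, 0.096.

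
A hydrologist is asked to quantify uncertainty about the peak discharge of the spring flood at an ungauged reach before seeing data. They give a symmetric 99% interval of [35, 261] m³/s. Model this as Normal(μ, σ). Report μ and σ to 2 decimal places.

μ = 148.00, σ = 43.87

A symmetric 99% interval runs μ ± z·σ with z = 2.576.
Half-width = 113, so σ = 113/2.576 = 43.87.
μ is the interval midpoint, 148.00.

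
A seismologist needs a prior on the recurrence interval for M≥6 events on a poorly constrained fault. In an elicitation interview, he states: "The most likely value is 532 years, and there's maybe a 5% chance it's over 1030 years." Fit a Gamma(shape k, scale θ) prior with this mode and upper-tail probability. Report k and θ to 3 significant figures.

Gamma(k,θ) with k>1 has mode (k−1)θ, so θ = 532/(k−1).
Need P(X < 1030) = 0.95 with θ tied to k this way. Start at k = 2, θ = 532: P(X<1030) ≈ 0.576.
Too low — raise k to concentrate. Iterating converges to k ≈ 7.36.
Then θ = 532/(7.36−1) ≈ 83.6.

k ≈ 7.36, θ ≈ 83.6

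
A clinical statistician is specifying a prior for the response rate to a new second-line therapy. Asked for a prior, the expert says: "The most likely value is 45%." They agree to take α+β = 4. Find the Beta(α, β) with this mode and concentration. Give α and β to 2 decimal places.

α = 1.90, β = 2.10

For α,β > 1 the Beta mode is (α−1)/(α+β−2). With α+β = 4, the mode is (α−1)/2.
Set (α−1)/2 = 0.45 → α = 1 + 0.45·2 = 1.90.
β = 4 − α = 2.10.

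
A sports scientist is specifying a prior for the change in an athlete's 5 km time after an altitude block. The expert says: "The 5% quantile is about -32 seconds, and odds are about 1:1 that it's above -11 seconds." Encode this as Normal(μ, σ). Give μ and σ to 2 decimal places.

The p-quantile of Normal(μ,σ) is μ + z_p·σ, with z_{0.05} = -1.645 and z_{0.5} = 0.
Eliminate σ: μ = (z₂·x₁ − z₁·x₂)/(z₂ − z₁) = (0·-32 − (-1.645)·-11)/1.645 = -11.00.
Then σ = (x₂ − x₁)/(z₂ − z₁) = (-11 − -32)/1.645 = 12.77.

μ = -11.00, σ = 12.77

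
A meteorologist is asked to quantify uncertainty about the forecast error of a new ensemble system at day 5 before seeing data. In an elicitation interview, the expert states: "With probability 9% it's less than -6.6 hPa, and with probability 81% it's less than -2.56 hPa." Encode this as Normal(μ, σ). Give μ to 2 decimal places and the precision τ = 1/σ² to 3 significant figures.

For Normal(μ,σ), the p-quantile is μ + z_p·σ. Here z_{0.09} = -1.341, z_{0.81} = 0.8779.
So -6.6 = μ − 1.341σ and -2.56 = μ + 0.8779σ.
Subtracting: σ = (-2.56 − -6.6)/(0.8779 − (-1.341)) = 1.82.
Then μ = -6.6 − (-1.341)·1.82 = -4.16.
Precision τ = 1/σ² = 1/1.821² = 0.302.

μ = -4.16, τ = 0.302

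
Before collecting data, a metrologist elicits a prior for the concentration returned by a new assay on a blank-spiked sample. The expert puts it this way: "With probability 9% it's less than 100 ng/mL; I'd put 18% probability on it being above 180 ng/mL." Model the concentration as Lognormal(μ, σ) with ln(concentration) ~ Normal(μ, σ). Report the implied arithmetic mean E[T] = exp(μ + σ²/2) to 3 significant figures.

If T ~ Lognormal(μ,σ) then ln T ~ Normal(μ,σ), so the p-quantile of ln T is μ + z_p·σ.
ln(100) = 4.605 and ln(180) = 5.193; z_{0.09} = -1.341, z_{0.82} = 0.9154.
σ = (5.193 − 4.605)/(0.9154 − (-1.341)) = 0.261.
μ = 4.605 − (-1.341)·0.261 = 4.954.
E[T] = exp(μ + σ²/2) = exp(4.954 + 0.0339) = 147 ng/mL.

E[T] ≈ 147 ng/mL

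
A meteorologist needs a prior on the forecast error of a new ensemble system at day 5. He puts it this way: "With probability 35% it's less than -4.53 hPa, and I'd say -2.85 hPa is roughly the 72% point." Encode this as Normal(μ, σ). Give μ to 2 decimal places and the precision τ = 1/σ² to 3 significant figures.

The p-quantile of Normal(μ,σ) is μ + z_p·σ, with z_{0.35} = -0.3853 and z_{0.72} = 0.5828.
Eliminate σ: μ = (z₂·x₁ − z₁·x₂)/(z₂ − z₁) = (0.5828·-4.53 − (-0.3853)·-2.85)/0.9682 = -3.86.
Then σ = (x₂ − x₁)/(z₂ − z₁) = (-2.85 − -4.53)/0.9682 = 1.74.
Precision τ = 1/σ² = 1/1.735² = 0.332.

μ = -3.86, τ = 0.332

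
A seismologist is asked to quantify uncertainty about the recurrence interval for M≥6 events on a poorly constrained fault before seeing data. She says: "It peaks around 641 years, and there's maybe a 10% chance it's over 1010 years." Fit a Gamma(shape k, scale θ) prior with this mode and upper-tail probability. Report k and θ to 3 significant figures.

Gamma(k,θ) with k>1 has mode (k−1)θ, so θ = 641/(k−1).
Need P(X < 1010) = 0.9 with θ tied to k this way. Start at k = 2, θ = 641: P(X<1010) ≈ 0.467.
Too low — raise k to concentrate. Iterating converges to k ≈ 10.1.
Then θ = 641/(10.1−1) ≈ 70.7.

k ≈ 10.1, θ ≈ 70.7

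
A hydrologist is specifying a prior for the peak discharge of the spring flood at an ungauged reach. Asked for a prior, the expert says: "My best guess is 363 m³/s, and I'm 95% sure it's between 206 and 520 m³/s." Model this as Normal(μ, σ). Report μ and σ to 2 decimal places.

A symmetric 95% interval runs μ ± z·σ with z = 1.96.
Half-width = 157, so σ = 157/1.96 = 80.10.
μ is the stated best guess, 363.00.

μ = 363.00, σ = 80.10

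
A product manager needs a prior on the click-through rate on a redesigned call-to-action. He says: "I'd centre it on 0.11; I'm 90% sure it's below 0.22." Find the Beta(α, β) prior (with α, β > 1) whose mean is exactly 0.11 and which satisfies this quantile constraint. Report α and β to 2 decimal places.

α ≈ 1.59, β ≈ 12.86

With mean 0.11 fixed, write α = 0.11s, β = 0.89s where s = α+β.
Need P(θ < 0.22) = 0.9 under Beta(0.11s, 0.89s). Normal approximation: (q−m)/√(m(1−m)/s) ≈ z_{0.9} = 1.28, so s ≈ 0.11·0.89·(1.28)²/(0.22−0.11)² = 13.3.
At s = 13.3: P(θ<0.22) ≈ 0.893. Adjusting to match 0.9 gives s ≈ 14.45.
So α = 0.11·14.45 ≈ 1.59, β = 0.89·14.45 ≈ 12.86.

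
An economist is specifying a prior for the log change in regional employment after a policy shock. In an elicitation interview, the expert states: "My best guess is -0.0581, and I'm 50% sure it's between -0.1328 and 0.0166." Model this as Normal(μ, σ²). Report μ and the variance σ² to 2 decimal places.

A symmetric 50% interval runs μ ± z·σ with z = 0.6745.
Half-width = 0.0747, so σ = 0.0747/0.6745 = 0.111 and σ² = 0.01.
μ is the stated best guess, -0.06.

μ = -0.06, σ² = 0.01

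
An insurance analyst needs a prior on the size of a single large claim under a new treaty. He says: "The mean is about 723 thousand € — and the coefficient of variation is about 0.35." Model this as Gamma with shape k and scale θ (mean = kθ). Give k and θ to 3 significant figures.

k ≈ 8.16, θ ≈ 88.6

For Gamma(k, scale θ): mean = kθ, variance = kθ², so CV = 1/√k.
CV = 0.35, hence k = 1/CV² = 8.16.
Then θ = mean/k = 723/8.16 = 88.6.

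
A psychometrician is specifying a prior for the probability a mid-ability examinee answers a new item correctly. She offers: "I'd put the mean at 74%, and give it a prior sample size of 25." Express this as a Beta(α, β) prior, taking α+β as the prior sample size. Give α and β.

Under the effective-sample-size interpretation, Beta(α, β) has prior mean α/(α+β) and prior sample size α+β.
So α+β = 25 and α/(α+β) = 0.74, giving α = 0.74·25 = 18.5 and β = 25 − 18.5 = 6.5.

α = 18.5, β = 6.5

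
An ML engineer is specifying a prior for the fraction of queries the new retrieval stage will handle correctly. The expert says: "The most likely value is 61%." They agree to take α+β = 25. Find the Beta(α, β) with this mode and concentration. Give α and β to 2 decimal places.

α = 15.03, β = 9.97

For α,β > 1 the Beta mode is (α−1)/(α+β−2). With α+β = 25, the mode is (α−1)/23.
Set (α−1)/23 = 0.61 → α = 1 + 0.61·23 = 15.03.
β = 25 − α = 9.97.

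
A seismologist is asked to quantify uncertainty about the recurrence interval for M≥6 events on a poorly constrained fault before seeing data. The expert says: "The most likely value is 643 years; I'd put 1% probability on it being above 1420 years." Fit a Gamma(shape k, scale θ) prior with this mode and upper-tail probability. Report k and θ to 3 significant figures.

k ≈ 8.67, θ ≈ 83.8

Gamma(k,θ) with k>1 has mode (k−1)θ, so θ = 643/(k−1).
Need P(X < 1420) = 0.99 with θ tied to k this way. Start at k = 2, θ = 643: P(X<1420) ≈ 0.647.
Too low — raise k to concentrate. Iterating converges to k ≈ 8.67.
Then θ = 643/(8.67−1) ≈ 83.8.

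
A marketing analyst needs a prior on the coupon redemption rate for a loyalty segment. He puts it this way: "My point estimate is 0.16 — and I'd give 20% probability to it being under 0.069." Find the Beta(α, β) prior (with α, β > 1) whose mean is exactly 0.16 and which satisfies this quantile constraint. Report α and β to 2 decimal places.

α ≈ 1.85, β ≈ 9.70

With mean 0.16 fixed, write α = 0.16s, β = 0.84s where s = α+β.
Need P(θ < 0.069) = 0.2 under Beta(0.16s, 0.84s). Normal approximation: (q−m)/√(m(1−m)/s) ≈ z_{0.2} = -0.842, so s ≈ 0.16·0.84·(-0.842)²/(0.069−0.16)² = 11.5.
At s = 11.5: P(θ<0.069) ≈ 0.201. Adjusting to match 0.2 gives s ≈ 11.54.
So α = 0.16·11.54 ≈ 1.85, β = 0.84·11.54 ≈ 9.70.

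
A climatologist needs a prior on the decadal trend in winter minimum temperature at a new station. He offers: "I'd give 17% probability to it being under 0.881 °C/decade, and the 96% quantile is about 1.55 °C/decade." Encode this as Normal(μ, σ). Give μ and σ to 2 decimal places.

For Normal(μ,σ), the p-quantile is μ + z_p·σ. Here z_{0.17} = -0.9542, z_{0.96} = 1.751.
So 0.881 = μ − 0.9542σ and 1.55 = μ + 1.751σ.
Subtracting: σ = (1.55 − 0.881)/(1.751 − (-0.9542)) = 0.25.
Then μ = 0.881 − (-0.9542)·0.25 = 1.12.

μ = 1.12, σ = 0.25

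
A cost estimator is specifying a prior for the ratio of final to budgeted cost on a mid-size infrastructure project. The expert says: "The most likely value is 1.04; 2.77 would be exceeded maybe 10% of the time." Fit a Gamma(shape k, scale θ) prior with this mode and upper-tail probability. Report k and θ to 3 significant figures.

k ≈ 3, θ ≈ 0.521

Gamma(k,θ) with k>1 has mode (k−1)θ, so θ = 1.04/(k−1).
Need P(X < 2.77) = 0.9 with θ tied to k this way. Start at k = 2, θ = 1.04: P(X<2.77) ≈ 0.745.
Too low — raise k to concentrate. Iterating converges to k ≈ 3.
Then θ = 1.04/(3−1) ≈ 0.521.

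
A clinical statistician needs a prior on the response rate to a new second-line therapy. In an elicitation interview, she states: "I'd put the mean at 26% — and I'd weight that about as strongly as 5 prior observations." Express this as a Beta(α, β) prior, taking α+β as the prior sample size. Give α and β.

Under the effective-sample-size interpretation, Beta(α, β) has prior mean α/(α+β) and prior sample size α+β.
So α+β = 5 and α/(α+β) = 0.26, giving α = 0.26·5 = 1.3 and β = 5 − 1.3 = 3.7.

α = 1.3, β = 3.7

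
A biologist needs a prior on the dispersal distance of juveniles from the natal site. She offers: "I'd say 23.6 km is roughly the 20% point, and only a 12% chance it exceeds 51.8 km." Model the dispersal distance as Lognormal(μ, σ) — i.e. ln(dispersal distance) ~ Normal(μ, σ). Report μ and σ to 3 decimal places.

μ ≈ 3.489, σ ≈ 0.390

If T ~ Lognormal(μ,σ) then ln T ~ Normal(μ,σ), so the p-quantile of ln T is μ + z_p·σ.
ln(23.6) = 3.161 and ln(51.8) = 3.947; z_{0.2} = -0.8416, z_{0.88} = 1.175.
σ = (3.947 − 3.161)/(1.175 − (-0.8416)) = 0.390.
μ = 3.161 − (-0.8416)·0.390 = 3.489.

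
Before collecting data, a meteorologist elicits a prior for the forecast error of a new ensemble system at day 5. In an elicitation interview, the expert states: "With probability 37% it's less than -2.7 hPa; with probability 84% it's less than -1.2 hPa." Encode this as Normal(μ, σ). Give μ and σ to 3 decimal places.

μ = -2.325, σ = 1.131

The p-quantile of Normal(μ,σ) is μ + z_p·σ, with z_{0.37} = -0.3319 and z_{0.84} = 0.9945.
Eliminate σ: μ = (z₂·x₁ − z₁·x₂)/(z₂ − z₁) = (0.9945·-2.7 − (-0.3319)·-1.2)/1.326 = -2.325.
Then σ = (x₂ − x₁)/(z₂ − z₁) = (-1.2 − -2.7)/1.326 = 1.131.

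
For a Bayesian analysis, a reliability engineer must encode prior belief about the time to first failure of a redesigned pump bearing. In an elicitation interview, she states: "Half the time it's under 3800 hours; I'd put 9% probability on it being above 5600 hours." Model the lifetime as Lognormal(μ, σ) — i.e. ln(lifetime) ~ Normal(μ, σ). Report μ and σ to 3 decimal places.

If T ~ Lognormal(μ,σ) then ln T ~ Normal(μ,σ), so the p-quantile of ln T is μ + z_p·σ.
ln(3800) = 8.243 and ln(5600) = 8.631; z_{0.5} = 0, z_{0.91} = 1.341.
σ = (8.631 − 8.243)/(1.341 − (0)) = 0.289.
μ = 8.243 − (0)·0.289 = 8.243.

μ ≈ 8.243, σ ≈ 0.289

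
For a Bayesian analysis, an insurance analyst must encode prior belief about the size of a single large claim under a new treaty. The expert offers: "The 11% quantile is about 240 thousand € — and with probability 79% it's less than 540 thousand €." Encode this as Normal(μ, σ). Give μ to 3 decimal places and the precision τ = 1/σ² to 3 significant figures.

μ = 420.997, τ = 4.59e-05

For Normal(μ,σ), the p-quantile is μ + z_p·σ. Here z_{0.11} = -1.227, z_{0.79} = 0.8064.
So 240 = μ − 1.227σ and 540 = μ + 0.8064σ.
Subtracting: σ = (540 − 240)/(0.8064 − (-1.227)) = 147.569.
Then μ = 240 − (-1.227)·147.569 = 420.997.
Precision τ = 1/σ² = 1/147.6² = 4.59e-05.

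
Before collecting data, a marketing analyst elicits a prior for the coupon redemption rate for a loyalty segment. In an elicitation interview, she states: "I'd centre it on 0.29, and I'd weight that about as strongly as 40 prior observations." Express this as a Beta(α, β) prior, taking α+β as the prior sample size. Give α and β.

α = 11.6, β = 28.4

Under the effective-sample-size interpretation, Beta(α, β) has prior mean α/(α+β) and prior sample size α+β.
So α+β = 40 and α/(α+β) = 0.29, giving α = 0.29·40 = 11.6 and β = 40 − 11.6 = 28.4.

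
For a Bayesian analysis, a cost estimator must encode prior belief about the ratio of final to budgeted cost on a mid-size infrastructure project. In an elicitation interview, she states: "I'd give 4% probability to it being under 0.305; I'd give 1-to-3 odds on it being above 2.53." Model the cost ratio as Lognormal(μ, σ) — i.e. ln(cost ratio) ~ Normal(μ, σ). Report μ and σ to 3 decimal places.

μ ≈ 0.340, σ ≈ 0.872

If T ~ Lognormal(μ,σ) then ln T ~ Normal(μ,σ), so the p-quantile of ln T is μ + z_p·σ.
ln(0.305) = -1.187 and ln(2.53) = 0.9282; z_{0.04} = -1.751, z_{0.75} = 0.6745.
σ = (0.9282 − -1.187)/(0.6745 − (-1.751)) = 0.872.
μ = -1.187 − (-1.751)·0.872 = 0.340.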